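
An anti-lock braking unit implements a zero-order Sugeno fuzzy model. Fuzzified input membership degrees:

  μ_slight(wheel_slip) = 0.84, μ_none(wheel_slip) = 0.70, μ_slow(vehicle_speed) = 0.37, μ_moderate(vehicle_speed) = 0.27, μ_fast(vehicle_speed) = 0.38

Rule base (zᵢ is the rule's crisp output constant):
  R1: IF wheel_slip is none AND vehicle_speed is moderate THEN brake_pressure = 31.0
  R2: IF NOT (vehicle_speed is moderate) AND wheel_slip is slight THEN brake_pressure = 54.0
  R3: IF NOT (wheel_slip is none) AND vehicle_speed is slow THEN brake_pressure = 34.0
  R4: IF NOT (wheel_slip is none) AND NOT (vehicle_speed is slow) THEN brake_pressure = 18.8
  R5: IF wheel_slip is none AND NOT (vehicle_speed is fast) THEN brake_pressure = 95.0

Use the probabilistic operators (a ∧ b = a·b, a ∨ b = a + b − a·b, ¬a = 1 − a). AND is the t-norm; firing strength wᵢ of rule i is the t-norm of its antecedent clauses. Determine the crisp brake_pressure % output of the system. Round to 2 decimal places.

R1 (z=31.0): none=0.70, moderate=0.27; AND[a·b] → w = 0.1890
R2 (z=54.0): ¬moderate=1−0.27=0.73, slight=0.84; AND[a·b] → w = 0.6132
R3 (z=34.0): ¬none=1−0.70=0.30, slow=0.37; AND[a·b] → w = 0.1110
R4 (z=18.8): ¬none=1−0.70=0.30, ¬slow=1−0.37=0.63; AND[a·b] → w = 0.1890
R5 (z=95.0): none=0.70, ¬fast=1−0.38=0.62; AND[a·b] → w = 0.4340
Weighted average = (0.1890·31.0 + 0.6132·54.0 + 0.1110·34.0 + 0.1890·18.8 + 0.4340·95.0) / (0.1890 + 0.6132 + 0.1110 + 0.1890 + 0.4340)
  = 87.5290 / 1.5362 = 56.98

56.98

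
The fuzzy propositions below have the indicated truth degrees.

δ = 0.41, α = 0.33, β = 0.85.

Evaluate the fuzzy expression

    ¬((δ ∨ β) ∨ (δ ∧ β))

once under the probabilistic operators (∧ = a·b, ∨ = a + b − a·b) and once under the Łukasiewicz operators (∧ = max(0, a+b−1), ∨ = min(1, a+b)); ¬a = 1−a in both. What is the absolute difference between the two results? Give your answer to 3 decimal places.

0.058

Under probabilistic:
  δ ∨ β = a + b − a·b on (0.4100, 0.8500) = 0.9115
  δ ∧ β = a·b on (0.4100, 0.8500) = 0.3485
  (δ ∨ β) ∨ (δ ∧ β) = a + b − a·b on (0.9115, 0.3485) = 0.9423
  ¬((δ ∨ β) ∨ (δ ∧ β)) = 1 − 0.9423 = 0.0577
  → value = 0.0577
Under Łukasiewicz:
  δ ∨ β = min(1, a+b) on (0.41, 0.85) = 1.00
  δ ∧ β = max(0, a+b−1) on (0.41, 0.85) = 0.26
  (δ ∨ β) ∨ (δ ∧ β) = min(1, a+b) on (1.00, 0.26) = 1.00
  ¬((δ ∨ β) ∨ (δ ∧ β)) = 1 − 1.00 = 0.00
  → value = 0.0000
|0.0577 − 0.0000| = 0.058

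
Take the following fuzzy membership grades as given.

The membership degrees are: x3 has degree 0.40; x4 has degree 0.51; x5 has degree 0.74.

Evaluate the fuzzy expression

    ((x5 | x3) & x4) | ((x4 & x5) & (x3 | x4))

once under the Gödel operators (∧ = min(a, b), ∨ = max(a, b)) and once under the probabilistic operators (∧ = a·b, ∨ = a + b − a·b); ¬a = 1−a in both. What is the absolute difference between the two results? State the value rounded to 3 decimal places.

0.072

Under Gödel:
  x5 | x3 = max(a, b) on (0.74, 0.40) = 0.74
  (x5 | x3) & x4 = min(a, b) on (0.74, 0.51) = 0.51
  x4 & x5 = min(a, b) on (0.51, 0.74) = 0.51
  x3 | x4 = max(a, b) on (0.40, 0.51) = 0.51
  (x4 & x5) & (x3 | x4) = min(a, b) on (0.51, 0.51) = 0.51
  ((x5 | x3) & x4) | ((x4 & x5) & (x3 | x4)) = max(a, b) on (0.51, 0.51) = 0.51
  → value = 0.5100
Under probabilistic:
  x5 | x3 = a + b − a·b on (0.7400, 0.4000) = 0.8440
  (x5 | x3) & x4 = a·b on (0.8440, 0.5100) = 0.4304
  x4 & x5 = a·b on (0.5100, 0.7400) = 0.3774
  x3 | x4 = a + b − a·b on (0.4000, 0.5100) = 0.7060
  (x4 & x5) & (x3 | x4) = a·b on (0.3774, 0.7060) = 0.2664
  ((x5 | x3) & x4) | ((x4 & x5) & (x3 | x4)) = a + b − a·b on (0.4304, 0.2664) = 0.5822
  → value = 0.5822
|0.5100 − 0.5822| = 0.072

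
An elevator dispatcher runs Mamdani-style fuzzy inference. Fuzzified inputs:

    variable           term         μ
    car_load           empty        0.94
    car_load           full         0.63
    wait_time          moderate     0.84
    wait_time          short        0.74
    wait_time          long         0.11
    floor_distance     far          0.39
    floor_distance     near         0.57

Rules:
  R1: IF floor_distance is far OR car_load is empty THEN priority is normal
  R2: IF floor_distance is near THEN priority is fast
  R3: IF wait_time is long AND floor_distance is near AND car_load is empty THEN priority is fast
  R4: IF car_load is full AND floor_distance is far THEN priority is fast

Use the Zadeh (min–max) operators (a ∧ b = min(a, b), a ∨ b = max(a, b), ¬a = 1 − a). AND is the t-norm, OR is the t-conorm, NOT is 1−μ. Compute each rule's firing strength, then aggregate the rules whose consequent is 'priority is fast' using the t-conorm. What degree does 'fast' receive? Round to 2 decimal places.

0.57

R1: far=0.39, empty=0.94; OR[max(a, b)] → w = 0.94
R2: near=0.57 → w = 0.57
R3: long=0.11, near=0.57, empty=0.94; AND[min(a, b)] → w = 0.11
R4: full=0.63, far=0.39; AND[min(a, b)] → w = 0.39
Rules with consequent 'fast': {R2, R3, R4} → strengths 0.57, 0.11, 0.39
Aggregate via t-conorm [max(a, b)]: 0.57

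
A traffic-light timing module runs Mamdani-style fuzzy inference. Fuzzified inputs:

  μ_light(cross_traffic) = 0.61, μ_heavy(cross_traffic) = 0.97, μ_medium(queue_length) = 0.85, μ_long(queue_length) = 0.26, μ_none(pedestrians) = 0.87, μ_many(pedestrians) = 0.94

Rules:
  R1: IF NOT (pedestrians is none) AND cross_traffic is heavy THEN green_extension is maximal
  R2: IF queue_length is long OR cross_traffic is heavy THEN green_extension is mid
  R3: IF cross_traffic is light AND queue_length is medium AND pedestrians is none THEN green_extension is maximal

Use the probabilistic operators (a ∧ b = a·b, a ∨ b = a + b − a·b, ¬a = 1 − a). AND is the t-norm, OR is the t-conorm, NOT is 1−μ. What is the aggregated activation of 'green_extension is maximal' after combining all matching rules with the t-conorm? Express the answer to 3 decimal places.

R1: ¬none=1−0.87=0.13, heavy=0.97; AND[a·b] → w = 0.1261
R2: long=0.26, heavy=0.97; OR[a + b − a·b] → w = 0.9778
R3: light=0.61, medium=0.85, none=0.87; AND[a·b] → w = 0.4511
Rules with consequent 'maximal': {R1, R3} → strengths 0.1261, 0.4511
Aggregate via t-conorm [a + b − a·b]: 0.5203

0.520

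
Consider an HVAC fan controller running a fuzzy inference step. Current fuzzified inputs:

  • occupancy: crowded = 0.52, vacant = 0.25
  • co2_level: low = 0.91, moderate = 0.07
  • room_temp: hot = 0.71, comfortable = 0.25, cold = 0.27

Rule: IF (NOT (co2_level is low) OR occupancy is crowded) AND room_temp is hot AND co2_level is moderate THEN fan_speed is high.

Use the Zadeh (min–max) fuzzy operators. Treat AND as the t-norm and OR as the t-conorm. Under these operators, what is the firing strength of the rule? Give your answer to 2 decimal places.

firing strength: (¬low=1−0.91=0.09 OR crowded=0.52) = 0.52; AND[min(a, b)] with hot=0.71, moderate=0.07 → w = 0.07

0.07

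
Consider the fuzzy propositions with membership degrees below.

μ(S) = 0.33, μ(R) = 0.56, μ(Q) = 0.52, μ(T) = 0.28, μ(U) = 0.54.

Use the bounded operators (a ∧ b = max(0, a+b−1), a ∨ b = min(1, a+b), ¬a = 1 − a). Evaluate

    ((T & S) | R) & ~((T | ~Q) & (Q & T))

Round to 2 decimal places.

T & S = max(0, a+b−1) on (0.28, 0.33) = 0.00
(T & S) | R = min(1, a+b) on (0.00, 0.56) = 0.56
~Q = 1 − 0.52 = 0.48
T | ~Q = min(1, a+b) on (0.28, 0.48) = 0.76
Q & T = max(0, a+b−1) on (0.52, 0.28) = 0.00
(T | ~Q) & (Q & T) = max(0, a+b−1) on (0.76, 0.00) = 0.00
~((T | ~Q) & (Q & T)) = 1 − 0.00 = 1.00
((T & S) | R) & ~((T | ~Q) & (Q & T)) = max(0, a+b−1) on (0.56, 1.00) = 0.56

0.56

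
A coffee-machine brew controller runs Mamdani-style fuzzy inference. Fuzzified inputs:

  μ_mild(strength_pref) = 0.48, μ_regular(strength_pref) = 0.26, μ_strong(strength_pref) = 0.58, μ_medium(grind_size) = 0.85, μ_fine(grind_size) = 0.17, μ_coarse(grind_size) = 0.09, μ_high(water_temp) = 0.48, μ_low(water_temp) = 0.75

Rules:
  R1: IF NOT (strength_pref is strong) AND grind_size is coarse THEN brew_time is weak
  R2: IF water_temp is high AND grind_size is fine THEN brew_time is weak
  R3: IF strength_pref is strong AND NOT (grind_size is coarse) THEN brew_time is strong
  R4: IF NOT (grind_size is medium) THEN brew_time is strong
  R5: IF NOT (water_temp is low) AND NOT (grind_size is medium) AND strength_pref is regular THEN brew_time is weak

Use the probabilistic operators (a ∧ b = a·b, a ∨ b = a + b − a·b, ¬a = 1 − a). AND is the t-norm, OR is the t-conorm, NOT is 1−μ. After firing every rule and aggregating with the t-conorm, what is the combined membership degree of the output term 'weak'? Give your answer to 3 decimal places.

0.125

R1: ¬strong=1−0.58=0.42, coarse=0.09; AND[a·b] → w = 0.0378
R2: high=0.48, fine=0.17; AND[a·b] → w = 0.0816
R3: strong=0.58, ¬coarse=1−0.09=0.91; AND[a·b] → w = 0.5278
R4: ¬medium=1−0.85=0.15 → w = 0.1500
R5: ¬low=1−0.75=0.25, ¬medium=1−0.85=0.15, regular=0.26; AND[a·b] → w = 0.0098
Rules with consequent 'weak': {R1, R2, R5} → strengths 0.0378, 0.0816, 0.0098
Aggregate via t-conorm [a + b − a·b]: 0.1249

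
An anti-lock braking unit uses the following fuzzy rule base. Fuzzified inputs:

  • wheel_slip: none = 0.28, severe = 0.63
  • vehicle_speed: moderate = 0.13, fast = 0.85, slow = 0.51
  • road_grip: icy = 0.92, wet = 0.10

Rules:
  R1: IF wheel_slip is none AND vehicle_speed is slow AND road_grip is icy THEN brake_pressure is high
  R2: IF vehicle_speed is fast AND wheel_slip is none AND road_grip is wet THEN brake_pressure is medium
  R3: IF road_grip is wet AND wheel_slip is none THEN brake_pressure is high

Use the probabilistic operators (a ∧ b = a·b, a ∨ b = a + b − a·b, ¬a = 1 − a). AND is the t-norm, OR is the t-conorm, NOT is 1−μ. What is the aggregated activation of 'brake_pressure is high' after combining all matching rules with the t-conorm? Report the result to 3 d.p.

R1: none=0.28, slow=0.51, icy=0.92; AND[a·b] → w = 0.1314
R2: fast=0.85, none=0.28, wet=0.10; AND[a·b] → w = 0.0238
R3: wet=0.10, none=0.28; AND[a·b] → w = 0.0280
Rules with consequent 'high': {R1, R3} → strengths 0.1314, 0.0280
Aggregate via t-conorm [a + b − a·b]: 0.1557

0.156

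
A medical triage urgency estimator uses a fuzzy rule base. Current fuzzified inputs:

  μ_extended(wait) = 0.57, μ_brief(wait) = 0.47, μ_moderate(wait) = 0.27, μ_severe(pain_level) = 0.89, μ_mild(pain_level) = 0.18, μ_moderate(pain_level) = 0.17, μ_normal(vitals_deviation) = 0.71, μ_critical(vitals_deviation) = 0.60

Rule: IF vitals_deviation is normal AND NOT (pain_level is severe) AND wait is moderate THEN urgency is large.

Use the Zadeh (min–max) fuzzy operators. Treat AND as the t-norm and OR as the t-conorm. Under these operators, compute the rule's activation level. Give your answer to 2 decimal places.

0.11

firing strength: normal=0.71, ¬severe=1−0.89=0.11, moderate=0.27; AND[min(a, b)] → w = 0.11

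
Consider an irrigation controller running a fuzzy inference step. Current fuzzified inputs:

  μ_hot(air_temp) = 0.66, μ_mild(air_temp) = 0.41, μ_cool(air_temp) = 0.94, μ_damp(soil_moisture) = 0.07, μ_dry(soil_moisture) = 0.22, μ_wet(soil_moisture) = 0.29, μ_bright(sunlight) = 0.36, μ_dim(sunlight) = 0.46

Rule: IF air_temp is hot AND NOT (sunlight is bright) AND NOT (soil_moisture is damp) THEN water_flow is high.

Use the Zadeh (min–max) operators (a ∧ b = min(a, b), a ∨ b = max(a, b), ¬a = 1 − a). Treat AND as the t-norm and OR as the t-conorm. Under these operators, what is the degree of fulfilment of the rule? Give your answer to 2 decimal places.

firing strength: hot=0.66, ¬bright=1−0.36=0.64, ¬damp=1−0.07=0.93; AND[min(a, b)] → w = 0.64

0.64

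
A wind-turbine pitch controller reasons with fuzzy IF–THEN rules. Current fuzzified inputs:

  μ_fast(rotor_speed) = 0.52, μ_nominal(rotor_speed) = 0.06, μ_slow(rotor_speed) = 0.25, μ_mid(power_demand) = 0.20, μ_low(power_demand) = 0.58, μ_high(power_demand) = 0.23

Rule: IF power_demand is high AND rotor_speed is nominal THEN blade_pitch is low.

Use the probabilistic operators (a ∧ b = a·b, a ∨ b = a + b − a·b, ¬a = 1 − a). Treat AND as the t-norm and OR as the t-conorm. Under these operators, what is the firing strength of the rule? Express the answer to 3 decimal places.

firing strength: high=0.23, nominal=0.06; AND[a·b] → w = 0.0138

0.014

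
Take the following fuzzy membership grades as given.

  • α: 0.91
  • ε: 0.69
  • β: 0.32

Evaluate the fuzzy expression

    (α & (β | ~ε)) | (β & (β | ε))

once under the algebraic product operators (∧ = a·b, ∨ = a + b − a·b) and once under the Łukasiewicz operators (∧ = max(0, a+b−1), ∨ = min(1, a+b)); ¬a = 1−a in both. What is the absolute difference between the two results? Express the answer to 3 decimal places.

Under algebraic product:
  ~ε = 1 − 0.6900 = 0.3100
  β | ~ε = a + b − a·b on (0.3200, 0.3100) = 0.5308
  α & (β | ~ε) = a·b on (0.9100, 0.5308) = 0.4830
  β | ε = a + b − a·b on (0.3200, 0.6900) = 0.7892
  β & (β | ε) = a·b on (0.3200, 0.7892) = 0.2525
  (α & (β | ~ε)) | (β & (β | ε)) = a + b − a·b on (0.4830, 0.2525) = 0.6136
  → value = 0.6136
Under Łukasiewicz:
  ~ε = 1 − 0.69 = 0.31
  β | ~ε = min(1, a+b) on (0.32, 0.31) = 0.63
  α & (β | ~ε) = max(0, a+b−1) on (0.91, 0.63) = 0.54
  β | ε = min(1, a+b) on (0.32, 0.69) = 1.00
  β & (β | ε) = max(0, a+b−1) on (0.32, 1.00) = 0.32
  (α & (β | ~ε)) | (β & (β | ε)) = min(1, a+b) on (0.54, 0.32) = 0.86
  → value = 0.8600
|0.6136 − 0.8600| = 0.246

0.246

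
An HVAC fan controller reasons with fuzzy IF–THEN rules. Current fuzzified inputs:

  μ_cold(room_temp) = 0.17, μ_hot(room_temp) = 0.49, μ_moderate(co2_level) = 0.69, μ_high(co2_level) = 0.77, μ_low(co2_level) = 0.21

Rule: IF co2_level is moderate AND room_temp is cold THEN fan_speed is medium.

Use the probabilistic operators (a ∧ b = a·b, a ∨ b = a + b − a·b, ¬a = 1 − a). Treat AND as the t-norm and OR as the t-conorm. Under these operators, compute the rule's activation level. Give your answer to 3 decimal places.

0.117

firing strength: moderate=0.69, cold=0.17; AND[a·b] → w = 0.1173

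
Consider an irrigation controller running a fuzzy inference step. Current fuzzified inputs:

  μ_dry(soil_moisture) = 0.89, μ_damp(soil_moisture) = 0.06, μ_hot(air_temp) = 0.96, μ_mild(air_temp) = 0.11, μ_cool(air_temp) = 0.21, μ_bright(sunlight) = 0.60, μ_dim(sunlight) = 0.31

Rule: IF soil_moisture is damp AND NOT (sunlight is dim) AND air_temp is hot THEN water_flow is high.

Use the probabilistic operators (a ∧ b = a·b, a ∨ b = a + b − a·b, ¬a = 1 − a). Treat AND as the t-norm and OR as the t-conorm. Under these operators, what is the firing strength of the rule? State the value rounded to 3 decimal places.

firing strength: damp=0.06, ¬dim=1−0.31=0.69, hot=0.96; AND[a·b] → w = 0.0397

0.040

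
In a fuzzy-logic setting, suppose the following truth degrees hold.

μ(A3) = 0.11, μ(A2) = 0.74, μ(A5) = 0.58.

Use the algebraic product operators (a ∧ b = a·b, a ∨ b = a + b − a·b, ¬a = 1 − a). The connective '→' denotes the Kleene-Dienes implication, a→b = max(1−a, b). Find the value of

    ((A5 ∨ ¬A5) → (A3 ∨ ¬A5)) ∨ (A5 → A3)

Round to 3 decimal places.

¬A5 = 1 − 0.5800 = 0.4200
A5 ∨ ¬A5 = a + b − a·b on (0.5800, 0.4200) = 0.7564
¬A5 = 1 − 0.5800 = 0.4200
A3 ∨ ¬A5 = a + b − a·b on (0.1100, 0.4200) = 0.4838
(A5 ∨ ¬A5) → (A3 ∨ ¬A5)  [Kleene-Dienes: max(1−a, b)] with a=0.7564, b=0.4838 → 0.4838
A5 → A3  [Kleene-Dienes: max(1−a, b)] with a=0.5800, b=0.1100 → 0.4200
((A5 ∨ ¬A5) → (A3 ∨ ¬A5)) ∨ (A5 → A3) = a + b − a·b on (0.4838, 0.4200) = 0.7006

0.701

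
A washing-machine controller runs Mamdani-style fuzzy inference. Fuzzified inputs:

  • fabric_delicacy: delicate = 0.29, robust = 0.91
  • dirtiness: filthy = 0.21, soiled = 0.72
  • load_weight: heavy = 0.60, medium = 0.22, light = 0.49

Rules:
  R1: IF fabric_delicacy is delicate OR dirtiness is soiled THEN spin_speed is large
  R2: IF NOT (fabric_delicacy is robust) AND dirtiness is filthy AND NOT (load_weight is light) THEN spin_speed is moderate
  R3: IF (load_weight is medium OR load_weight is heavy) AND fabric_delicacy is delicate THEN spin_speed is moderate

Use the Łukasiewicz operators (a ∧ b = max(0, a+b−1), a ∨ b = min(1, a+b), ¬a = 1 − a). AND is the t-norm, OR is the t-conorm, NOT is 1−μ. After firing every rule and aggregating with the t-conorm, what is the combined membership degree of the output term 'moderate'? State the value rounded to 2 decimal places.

0.11

R1: delicate=0.29, soiled=0.72; OR[min(1, a+b)] → w = 1.00
R2: ¬robust=1−0.91=0.09, filthy=0.21, ¬light=1−0.49=0.51; AND[max(0, a+b−1)] → w = 0.00
R3: (medium=0.22 OR heavy=0.60) = 0.82; AND[max(0, a+b−1)] with delicate=0.29 → w = 0.11
Rules with consequent 'moderate': {R2, R3} → strengths 0.00, 0.11
Aggregate via t-conorm [min(1, a+b)]: 0.11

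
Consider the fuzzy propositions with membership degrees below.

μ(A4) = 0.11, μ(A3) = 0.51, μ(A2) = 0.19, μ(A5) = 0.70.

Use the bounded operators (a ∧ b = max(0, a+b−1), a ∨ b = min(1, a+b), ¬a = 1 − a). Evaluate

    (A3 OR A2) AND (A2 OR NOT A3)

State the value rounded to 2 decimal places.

A3 OR A2 = min(1, a+b) on (0.51, 0.19) = 0.70
NOT A3 = 1 − 0.51 = 0.49
A2 OR NOT A3 = min(1, a+b) on (0.19, 0.49) = 0.68
(A3 OR A2) AND (A2 OR NOT A3) = max(0, a+b−1) on (0.70, 0.68) = 0.38

0.38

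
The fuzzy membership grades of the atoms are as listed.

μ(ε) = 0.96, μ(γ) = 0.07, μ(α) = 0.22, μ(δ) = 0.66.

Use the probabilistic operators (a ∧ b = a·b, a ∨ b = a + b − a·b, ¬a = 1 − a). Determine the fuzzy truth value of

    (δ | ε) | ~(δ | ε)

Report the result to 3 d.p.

δ | ε = a + b − a·b on (0.6600, 0.9600) = 0.9864
δ | ε = a + b − a·b on (0.6600, 0.9600) = 0.9864
~(δ | ε) = 1 − 0.9864 = 0.0136
(δ | ε) | ~(δ | ε) = a + b − a·b on (0.9864, 0.0136) = 0.9866

0.987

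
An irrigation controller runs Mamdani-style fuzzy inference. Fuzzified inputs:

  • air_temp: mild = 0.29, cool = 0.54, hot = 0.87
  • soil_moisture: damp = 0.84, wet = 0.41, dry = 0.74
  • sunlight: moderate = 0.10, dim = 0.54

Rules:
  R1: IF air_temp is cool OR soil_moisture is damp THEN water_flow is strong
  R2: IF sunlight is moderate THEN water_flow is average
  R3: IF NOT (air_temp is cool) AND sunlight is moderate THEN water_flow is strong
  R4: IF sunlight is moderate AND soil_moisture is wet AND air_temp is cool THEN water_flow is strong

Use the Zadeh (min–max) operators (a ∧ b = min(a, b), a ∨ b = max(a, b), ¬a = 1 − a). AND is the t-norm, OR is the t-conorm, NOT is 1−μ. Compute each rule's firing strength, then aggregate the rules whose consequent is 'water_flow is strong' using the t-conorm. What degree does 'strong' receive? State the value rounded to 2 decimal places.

R1: cool=0.54, damp=0.84; OR[max(a, b)] → w = 0.84
R2: moderate=0.10 → w = 0.10
R3: ¬cool=1−0.54=0.46, moderate=0.10; AND[min(a, b)] → w = 0.10
R4: moderate=0.10, wet=0.41, cool=0.54; AND[min(a, b)] → w = 0.10
Rules with consequent 'strong': {R1, R3, R4} → strengths 0.84, 0.10, 0.10
Aggregate via t-conorm [max(a, b)]: 0.84

0.84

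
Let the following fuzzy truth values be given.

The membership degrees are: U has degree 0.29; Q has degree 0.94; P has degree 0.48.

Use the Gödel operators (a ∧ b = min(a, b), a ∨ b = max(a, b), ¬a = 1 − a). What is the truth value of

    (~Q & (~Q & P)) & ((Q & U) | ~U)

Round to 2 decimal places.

~Q = 1 − 0.94 = 0.06
~Q = 1 − 0.94 = 0.06
~Q & P = min(a, b) on (0.06, 0.48) = 0.06
~Q & (~Q & P) = min(a, b) on (0.06, 0.06) = 0.06
Q & U = min(a, b) on (0.94, 0.29) = 0.29
~U = 1 − 0.29 = 0.71
(Q & U) | ~U = max(a, b) on (0.29, 0.71) = 0.71
(~Q & (~Q & P)) & ((Q & U) | ~U) = min(a, b) on (0.06, 0.71) = 0.06

0.06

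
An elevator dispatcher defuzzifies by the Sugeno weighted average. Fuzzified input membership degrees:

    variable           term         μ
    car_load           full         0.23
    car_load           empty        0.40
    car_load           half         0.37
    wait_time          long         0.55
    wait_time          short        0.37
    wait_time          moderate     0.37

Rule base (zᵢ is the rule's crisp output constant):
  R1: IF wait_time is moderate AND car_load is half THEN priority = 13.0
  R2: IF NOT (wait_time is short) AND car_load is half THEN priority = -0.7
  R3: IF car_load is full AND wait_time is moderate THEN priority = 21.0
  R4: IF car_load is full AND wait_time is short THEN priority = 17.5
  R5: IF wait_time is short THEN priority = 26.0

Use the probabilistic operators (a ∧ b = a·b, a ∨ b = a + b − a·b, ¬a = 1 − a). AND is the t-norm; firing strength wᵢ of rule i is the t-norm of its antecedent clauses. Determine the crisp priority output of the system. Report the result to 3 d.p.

15.945

R1 (z=13.0): moderate=0.37, half=0.37; AND[a·b] → w = 0.1369
R2 (z=-0.7): ¬short=1−0.37=0.63, half=0.37; AND[a·b] → w = 0.2331
R3 (z=21.0): full=0.23, moderate=0.37; AND[a·b] → w = 0.0851
R4 (z=17.5): full=0.23, short=0.37; AND[a·b] → w = 0.0851
R5 (z=26.0): short=0.37 → w = 0.3700
Weighted average = (0.1369·13.0 + 0.2331·-0.7 + 0.0851·21.0 + 0.0851·17.5 + 0.3700·26.0) / (0.1369 + 0.2331 + 0.0851 + 0.0851 + 0.3700)
  = 14.5129 / 0.9102 = 15.945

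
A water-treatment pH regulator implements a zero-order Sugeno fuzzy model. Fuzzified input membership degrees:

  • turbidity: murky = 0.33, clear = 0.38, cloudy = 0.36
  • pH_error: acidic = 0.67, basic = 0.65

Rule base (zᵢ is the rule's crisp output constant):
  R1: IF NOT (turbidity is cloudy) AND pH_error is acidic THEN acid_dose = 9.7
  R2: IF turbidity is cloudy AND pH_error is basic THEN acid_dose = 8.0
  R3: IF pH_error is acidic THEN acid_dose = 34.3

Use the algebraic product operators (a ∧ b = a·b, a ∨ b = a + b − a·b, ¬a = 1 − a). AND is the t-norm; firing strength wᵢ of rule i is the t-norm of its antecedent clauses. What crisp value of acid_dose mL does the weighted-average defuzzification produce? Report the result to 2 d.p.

R1 (z=9.7): ¬cloudy=1−0.36=0.64, acidic=0.67; AND[a·b] → w = 0.4288
R2 (z=8.0): cloudy=0.36, basic=0.65; AND[a·b] → w = 0.2340
R3 (z=34.3): acidic=0.67 → w = 0.6700
Weighted average = (0.4288·9.7 + 0.2340·8.0 + 0.6700·34.3) / (0.4288 + 0.2340 + 0.6700)
  = 29.0124 / 1.3328 = 21.77

21.77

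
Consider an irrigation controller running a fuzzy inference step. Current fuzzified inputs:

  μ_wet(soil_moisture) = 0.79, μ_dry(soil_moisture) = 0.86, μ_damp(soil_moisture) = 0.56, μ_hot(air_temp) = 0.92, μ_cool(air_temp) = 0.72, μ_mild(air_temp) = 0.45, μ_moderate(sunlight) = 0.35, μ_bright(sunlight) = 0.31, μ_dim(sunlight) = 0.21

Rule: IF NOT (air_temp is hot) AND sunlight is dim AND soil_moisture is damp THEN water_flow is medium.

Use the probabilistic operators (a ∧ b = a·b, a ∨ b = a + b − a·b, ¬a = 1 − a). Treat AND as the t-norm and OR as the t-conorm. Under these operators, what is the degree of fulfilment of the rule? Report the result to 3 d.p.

0.009

firing strength: ¬hot=1−0.92=0.08, dim=0.21, damp=0.56; AND[a·b] → w = 0.0094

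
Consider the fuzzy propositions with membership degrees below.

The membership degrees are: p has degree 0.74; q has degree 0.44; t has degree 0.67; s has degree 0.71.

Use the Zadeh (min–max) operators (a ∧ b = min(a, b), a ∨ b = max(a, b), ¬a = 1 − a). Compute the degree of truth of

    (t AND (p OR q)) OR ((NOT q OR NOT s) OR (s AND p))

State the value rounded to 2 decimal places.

0.71

p OR q = max(a, b) on (0.74, 0.44) = 0.74
t AND (p OR q) = min(a, b) on (0.67, 0.74) = 0.67
NOT q = 1 − 0.44 = 0.56
NOT s = 1 − 0.71 = 0.29
NOT q OR NOT s = max(a, b) on (0.56, 0.29) = 0.56
s AND p = min(a, b) on (0.71, 0.74) = 0.71
(NOT q OR NOT s) OR (s AND p) = max(a, b) on (0.56, 0.71) = 0.71
(t AND (p OR q)) OR ((NOT q OR NOT s) OR (s AND p)) = max(a, b) on (0.67, 0.71) = 0.71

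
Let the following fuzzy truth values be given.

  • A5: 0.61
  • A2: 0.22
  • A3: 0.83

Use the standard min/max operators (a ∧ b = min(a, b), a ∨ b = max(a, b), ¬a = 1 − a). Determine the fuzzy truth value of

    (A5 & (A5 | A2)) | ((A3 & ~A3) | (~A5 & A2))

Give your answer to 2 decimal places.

A5 | A2 = max(a, b) on (0.61, 0.22) = 0.61
A5 & (A5 | A2) = min(a, b) on (0.61, 0.61) = 0.61
~A3 = 1 − 0.83 = 0.17
A3 & ~A3 = min(a, b) on (0.83, 0.17) = 0.17
~A5 = 1 − 0.61 = 0.39
~A5 & A2 = min(a, b) on (0.39, 0.22) = 0.22
(A3 & ~A3) | (~A5 & A2) = max(a, b) on (0.17, 0.22) = 0.22
(A5 & (A5 | A2)) | ((A3 & ~A3) | (~A5 & A2)) = max(a, b) on (0.61, 0.22) = 0.61

0.61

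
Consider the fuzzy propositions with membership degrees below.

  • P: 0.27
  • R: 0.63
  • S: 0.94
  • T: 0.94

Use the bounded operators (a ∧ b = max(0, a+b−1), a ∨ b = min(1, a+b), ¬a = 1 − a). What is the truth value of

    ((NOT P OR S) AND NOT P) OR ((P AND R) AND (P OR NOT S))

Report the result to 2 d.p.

NOT P = 1 − 0.27 = 0.73
NOT P OR S = min(1, a+b) on (0.73, 0.94) = 1.00
NOT P = 1 − 0.27 = 0.73
(NOT P OR S) AND NOT P = max(0, a+b−1) on (1.00, 0.73) = 0.73
P AND R = max(0, a+b−1) on (0.27, 0.63) = 0.00
NOT S = 1 − 0.94 = 0.06
P OR NOT S = min(1, a+b) on (0.27, 0.06) = 0.33
(P AND R) AND (P OR NOT S) = max(0, a+b−1) on (0.00, 0.33) = 0.00
((NOT P OR S) AND NOT P) OR ((P AND R) AND (P OR NOT S)) = min(1, a+b) on (0.73, 0.00) = 0.73

0.73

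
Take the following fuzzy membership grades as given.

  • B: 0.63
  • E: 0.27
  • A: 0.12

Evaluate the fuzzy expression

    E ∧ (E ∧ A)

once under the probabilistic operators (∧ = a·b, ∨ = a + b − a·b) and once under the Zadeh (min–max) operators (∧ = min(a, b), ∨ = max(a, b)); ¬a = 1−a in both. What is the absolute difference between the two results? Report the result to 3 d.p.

Under probabilistic:
  E ∧ A = a·b on (0.2700, 0.1200) = 0.0324
  E ∧ (E ∧ A) = a·b on (0.2700, 0.0324) = 0.0087
  → value = 0.0087
Under Zadeh (min–max):
  E ∧ A = min(a, b) on (0.27, 0.12) = 0.12
  E ∧ (E ∧ A) = min(a, b) on (0.27, 0.12) = 0.12
  → value = 0.1200
|0.0087 − 0.1200| = 0.111

0.111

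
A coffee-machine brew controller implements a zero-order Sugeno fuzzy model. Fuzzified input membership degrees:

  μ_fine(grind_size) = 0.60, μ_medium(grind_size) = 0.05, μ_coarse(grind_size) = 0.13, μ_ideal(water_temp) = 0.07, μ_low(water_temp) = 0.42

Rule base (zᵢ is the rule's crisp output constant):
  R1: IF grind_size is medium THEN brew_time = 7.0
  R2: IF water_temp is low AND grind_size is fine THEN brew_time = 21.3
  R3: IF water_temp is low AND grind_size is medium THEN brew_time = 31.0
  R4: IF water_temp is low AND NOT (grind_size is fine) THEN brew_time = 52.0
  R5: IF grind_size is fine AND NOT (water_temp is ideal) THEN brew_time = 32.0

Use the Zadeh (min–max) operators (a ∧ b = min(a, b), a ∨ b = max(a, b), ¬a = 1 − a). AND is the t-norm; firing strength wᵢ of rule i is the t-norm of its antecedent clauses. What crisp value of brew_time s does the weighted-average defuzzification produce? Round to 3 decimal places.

33.451

R1 (z=7.0): medium=0.05 → w = 0.05
R2 (z=21.3): low=0.42, fine=0.60; AND[min(a, b)] → w = 0.42
R3 (z=31.0): low=0.42, medium=0.05; AND[min(a, b)] → w = 0.05
R4 (z=52.0): low=0.42, ¬fine=1−0.60=0.40; AND[min(a, b)] → w = 0.40
R5 (z=32.0): fine=0.60, ¬ideal=1−0.07=0.93; AND[min(a, b)] → w = 0.60
Weighted average = (0.05·7.0 + 0.42·21.3 + 0.05·31.0 + 0.40·52.0 + 0.60·32.0) / (0.05 + 0.42 + 0.05 + 0.40 + 0.60)
  = 50.8460 / 1.5200 = 33.451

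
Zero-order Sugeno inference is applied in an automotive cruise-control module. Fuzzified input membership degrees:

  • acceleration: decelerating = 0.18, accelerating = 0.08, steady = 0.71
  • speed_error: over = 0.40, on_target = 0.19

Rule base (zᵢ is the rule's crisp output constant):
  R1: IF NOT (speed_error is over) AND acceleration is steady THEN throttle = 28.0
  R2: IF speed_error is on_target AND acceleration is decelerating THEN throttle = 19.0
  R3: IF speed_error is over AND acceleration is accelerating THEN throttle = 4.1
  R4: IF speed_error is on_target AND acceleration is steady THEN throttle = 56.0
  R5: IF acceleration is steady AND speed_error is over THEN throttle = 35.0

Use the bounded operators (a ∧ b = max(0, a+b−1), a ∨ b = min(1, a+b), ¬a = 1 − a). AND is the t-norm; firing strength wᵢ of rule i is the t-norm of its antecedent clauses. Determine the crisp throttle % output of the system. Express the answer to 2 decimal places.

R1 (z=28.0): ¬over=1−0.40=0.60, steady=0.71; AND[max(0, a+b−1)] → w = 0.31
R2 (z=19.0): on_target=0.19, decelerating=0.18; AND[max(0, a+b−1)] → w = 0.00
R3 (z=4.1): over=0.40, accelerating=0.08; AND[max(0, a+b−1)] → w = 0.00
R4 (z=56.0): on_target=0.19, steady=0.71; AND[max(0, a+b−1)] → w = 0.00
R5 (z=35.0): steady=0.71, over=0.40; AND[max(0, a+b−1)] → w = 0.11
Weighted average = (0.31·28.0 + 0.00·19.0 + 0.00·4.1 + 0.00·56.0 + 0.11·35.0) / (0.31 + 0.00 + 0.00 + 0.00 + 0.11)
  = 12.5300 / 0.4200 = 29.83

29.83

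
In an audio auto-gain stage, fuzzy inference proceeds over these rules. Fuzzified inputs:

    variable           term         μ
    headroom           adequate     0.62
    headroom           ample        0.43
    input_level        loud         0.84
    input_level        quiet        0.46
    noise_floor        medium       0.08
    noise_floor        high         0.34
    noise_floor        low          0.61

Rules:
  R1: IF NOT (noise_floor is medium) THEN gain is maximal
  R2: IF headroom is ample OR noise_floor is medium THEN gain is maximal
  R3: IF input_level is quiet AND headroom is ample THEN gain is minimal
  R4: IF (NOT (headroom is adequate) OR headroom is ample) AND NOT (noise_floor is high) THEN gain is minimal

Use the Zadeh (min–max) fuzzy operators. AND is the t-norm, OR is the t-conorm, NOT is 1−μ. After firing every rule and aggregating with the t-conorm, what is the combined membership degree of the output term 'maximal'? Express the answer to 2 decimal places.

R1: ¬medium=1−0.08=0.92 → w = 0.92
R2: ample=0.43, medium=0.08; OR[max(a, b)] → w = 0.43
R3: quiet=0.46, ample=0.43; AND[min(a, b)] → w = 0.43
R4: (¬adequate=1−0.62=0.38 OR ample=0.43) = 0.43; AND[min(a, b)] with ¬high=1−0.34=0.66 → w = 0.43
Rules with consequent 'maximal': {R1, R2} → strengths 0.92, 0.43
Aggregate via t-conorm [max(a, b)]: 0.92

0.92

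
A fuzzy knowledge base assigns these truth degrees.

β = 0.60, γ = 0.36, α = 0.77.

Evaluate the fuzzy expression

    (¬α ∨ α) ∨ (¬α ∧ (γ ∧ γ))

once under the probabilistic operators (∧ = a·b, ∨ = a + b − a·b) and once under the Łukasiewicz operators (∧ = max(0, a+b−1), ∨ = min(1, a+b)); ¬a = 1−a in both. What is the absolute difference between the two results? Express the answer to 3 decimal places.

Under probabilistic:
  ¬α = 1 − 0.7700 = 0.2300
  ¬α ∨ α = a + b − a·b on (0.2300, 0.7700) = 0.8229
  ¬α = 1 − 0.7700 = 0.2300
  γ ∧ γ = a·b on (0.3600, 0.3600) = 0.1296
  ¬α ∧ (γ ∧ γ) = a·b on (0.2300, 0.1296) = 0.0298
  (¬α ∨ α) ∨ (¬α ∧ (γ ∧ γ)) = a + b − a·b on (0.8229, 0.0298) = 0.8282
  → value = 0.8282
Under Łukasiewicz:
  ¬α = 1 − 0.77 = 0.23
  ¬α ∨ α = min(1, a+b) on (0.23, 0.77) = 1.00
  ¬α = 1 − 0.77 = 0.23
  γ ∧ γ = max(0, a+b−1) on (0.36, 0.36) = 0.00
  ¬α ∧ (γ ∧ γ) = max(0, a+b−1) on (0.23, 0.00) = 0.00
  (¬α ∨ α) ∨ (¬α ∧ (γ ∧ γ)) = min(1, a+b) on (1.00, 0.00) = 1.00
  → value = 1.0000
|0.8282 − 1.0000| = 0.172

0.172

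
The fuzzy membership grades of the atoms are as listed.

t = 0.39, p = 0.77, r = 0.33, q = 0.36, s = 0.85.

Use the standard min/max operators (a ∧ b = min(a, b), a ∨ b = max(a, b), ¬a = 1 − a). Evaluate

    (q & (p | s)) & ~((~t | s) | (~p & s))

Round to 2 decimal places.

p | s = max(a, b) on (0.77, 0.85) = 0.85
q & (p | s) = min(a, b) on (0.36, 0.85) = 0.36
~t = 1 − 0.39 = 0.61
~t | s = max(a, b) on (0.61, 0.85) = 0.85
~p = 1 − 0.77 = 0.23
~p & s = min(a, b) on (0.23, 0.85) = 0.23
(~t | s) | (~p & s) = max(a, b) on (0.85, 0.23) = 0.85
~((~t | s) | (~p & s)) = 1 − 0.85 = 0.15
(q & (p | s)) & ~((~t | s) | (~p & s)) = min(a, b) on (0.36, 0.15) = 0.15

0.15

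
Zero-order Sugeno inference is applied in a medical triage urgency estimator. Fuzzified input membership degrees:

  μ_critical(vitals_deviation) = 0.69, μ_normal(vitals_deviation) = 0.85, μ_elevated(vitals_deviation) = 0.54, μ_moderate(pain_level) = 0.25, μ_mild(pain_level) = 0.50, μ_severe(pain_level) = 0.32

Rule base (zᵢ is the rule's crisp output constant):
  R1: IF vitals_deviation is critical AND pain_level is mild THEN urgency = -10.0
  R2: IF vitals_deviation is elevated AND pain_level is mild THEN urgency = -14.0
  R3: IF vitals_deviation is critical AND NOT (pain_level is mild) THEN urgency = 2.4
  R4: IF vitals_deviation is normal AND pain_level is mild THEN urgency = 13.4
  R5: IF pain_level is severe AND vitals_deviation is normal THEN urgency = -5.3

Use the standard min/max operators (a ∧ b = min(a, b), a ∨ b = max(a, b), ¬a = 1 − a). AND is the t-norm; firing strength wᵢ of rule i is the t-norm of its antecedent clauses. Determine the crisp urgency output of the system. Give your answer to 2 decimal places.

-2.50

R1 (z=-10.0): critical=0.69, mild=0.50; AND[min(a, b)] → w = 0.50
R2 (z=-14.0): elevated=0.54, mild=0.50; AND[min(a, b)] → w = 0.50
R3 (z=2.4): critical=0.69, ¬mild=1−0.50=0.50; AND[min(a, b)] → w = 0.50
R4 (z=13.4): normal=0.85, mild=0.50; AND[min(a, b)] → w = 0.50
R5 (z=-5.3): severe=0.32, normal=0.85; AND[min(a, b)] → w = 0.32
Weighted average = (0.50·-10.0 + 0.50·-14.0 + 0.50·2.4 + 0.50·13.4 + 0.32·-5.3) / (0.50 + 0.50 + 0.50 + 0.50 + 0.32)
  = -5.7960 / 2.3200 = -2.50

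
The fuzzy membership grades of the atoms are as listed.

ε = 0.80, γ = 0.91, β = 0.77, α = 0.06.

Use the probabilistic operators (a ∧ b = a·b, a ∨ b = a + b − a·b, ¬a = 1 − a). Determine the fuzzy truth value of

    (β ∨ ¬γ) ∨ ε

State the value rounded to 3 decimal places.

0.958

¬γ = 1 − 0.9100 = 0.0900
β ∨ ¬γ = a + b − a·b on (0.7700, 0.0900) = 0.7907
(β ∨ ¬γ) ∨ ε = a + b − a·b on (0.7907, 0.8000) = 0.9581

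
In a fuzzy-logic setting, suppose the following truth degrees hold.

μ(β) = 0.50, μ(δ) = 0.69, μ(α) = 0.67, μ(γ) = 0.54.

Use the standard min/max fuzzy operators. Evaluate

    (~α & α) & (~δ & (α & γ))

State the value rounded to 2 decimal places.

0.31

~α = 1 − 0.67 = 0.33
~α & α = min(a, b) on (0.33, 0.67) = 0.33
~δ = 1 − 0.69 = 0.31
α & γ = min(a, b) on (0.67, 0.54) = 0.54
~δ & (α & γ) = min(a, b) on (0.31, 0.54) = 0.31
(~α & α) & (~δ & (α & γ)) = min(a, b) on (0.33, 0.31) = 0.31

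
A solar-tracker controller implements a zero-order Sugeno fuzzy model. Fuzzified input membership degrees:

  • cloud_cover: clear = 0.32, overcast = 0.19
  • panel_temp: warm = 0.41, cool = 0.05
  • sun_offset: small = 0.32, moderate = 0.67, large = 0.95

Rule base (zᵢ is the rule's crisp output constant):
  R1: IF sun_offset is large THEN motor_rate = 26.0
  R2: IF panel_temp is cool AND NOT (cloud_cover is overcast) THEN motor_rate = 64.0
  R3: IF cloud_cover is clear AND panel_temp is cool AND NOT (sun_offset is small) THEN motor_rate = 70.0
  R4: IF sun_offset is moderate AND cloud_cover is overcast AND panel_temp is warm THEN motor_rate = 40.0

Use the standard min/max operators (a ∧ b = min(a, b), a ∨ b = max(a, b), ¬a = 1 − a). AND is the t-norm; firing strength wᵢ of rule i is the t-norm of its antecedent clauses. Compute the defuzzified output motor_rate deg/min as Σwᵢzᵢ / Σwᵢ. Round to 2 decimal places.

31.45

R1 (z=26.0): large=0.95 → w = 0.95
R2 (z=64.0): cool=0.05, ¬overcast=1−0.19=0.81; AND[min(a, b)] → w = 0.05
R3 (z=70.0): clear=0.32, cool=0.05, ¬small=1−0.32=0.68; AND[min(a, b)] → w = 0.05
R4 (z=40.0): moderate=0.67, overcast=0.19, warm=0.41; AND[min(a, b)] → w = 0.19
Weighted average = (0.95·26.0 + 0.05·64.0 + 0.05·70.0 + 0.19·40.0) / (0.95 + 0.05 + 0.05 + 0.19)
  = 39.0000 / 1.2400 = 31.45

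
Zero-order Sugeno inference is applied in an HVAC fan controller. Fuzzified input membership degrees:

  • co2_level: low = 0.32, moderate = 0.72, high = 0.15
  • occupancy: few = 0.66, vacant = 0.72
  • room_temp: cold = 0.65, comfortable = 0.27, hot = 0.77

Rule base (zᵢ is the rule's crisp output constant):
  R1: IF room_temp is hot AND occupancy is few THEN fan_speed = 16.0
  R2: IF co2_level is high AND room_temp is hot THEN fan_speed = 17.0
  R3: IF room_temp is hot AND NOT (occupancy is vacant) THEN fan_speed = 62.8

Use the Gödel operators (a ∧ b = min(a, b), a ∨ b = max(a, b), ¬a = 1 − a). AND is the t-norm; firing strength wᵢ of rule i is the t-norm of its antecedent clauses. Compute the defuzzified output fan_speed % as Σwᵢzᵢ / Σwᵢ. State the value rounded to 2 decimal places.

28.16

R1 (z=16.0): hot=0.77, few=0.66; AND[min(a, b)] → w = 0.66
R2 (z=17.0): high=0.15, hot=0.77; AND[min(a, b)] → w = 0.15
R3 (z=62.8): hot=0.77, ¬vacant=1−0.72=0.28; AND[min(a, b)] → w = 0.28
Weighted average = (0.66·16.0 + 0.15·17.0 + 0.28·62.8) / (0.66 + 0.15 + 0.28)
  = 30.6940 / 1.0900 = 28.16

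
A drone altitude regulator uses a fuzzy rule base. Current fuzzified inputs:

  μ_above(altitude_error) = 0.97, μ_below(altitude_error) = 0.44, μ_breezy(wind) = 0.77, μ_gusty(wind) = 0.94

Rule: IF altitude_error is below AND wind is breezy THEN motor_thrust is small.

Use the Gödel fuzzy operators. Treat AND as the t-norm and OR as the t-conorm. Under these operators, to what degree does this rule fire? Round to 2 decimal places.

0.44

firing strength: below=0.44, breezy=0.77; AND[min(a, b)] → w = 0.44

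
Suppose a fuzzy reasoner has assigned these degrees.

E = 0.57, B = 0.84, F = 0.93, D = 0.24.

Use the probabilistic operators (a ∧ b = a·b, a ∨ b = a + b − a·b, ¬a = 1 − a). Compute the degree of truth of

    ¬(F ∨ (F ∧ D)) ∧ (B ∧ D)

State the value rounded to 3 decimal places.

0.011

F ∧ D = a·b on (0.9300, 0.2400) = 0.2232
F ∨ (F ∧ D) = a + b − a·b on (0.9300, 0.2232) = 0.9456
¬(F ∨ (F ∧ D)) = 1 − 0.9456 = 0.0544
B ∧ D = a·b on (0.8400, 0.2400) = 0.2016
¬(F ∨ (F ∧ D)) ∧ (B ∧ D) = a·b on (0.0544, 0.2016) = 0.0110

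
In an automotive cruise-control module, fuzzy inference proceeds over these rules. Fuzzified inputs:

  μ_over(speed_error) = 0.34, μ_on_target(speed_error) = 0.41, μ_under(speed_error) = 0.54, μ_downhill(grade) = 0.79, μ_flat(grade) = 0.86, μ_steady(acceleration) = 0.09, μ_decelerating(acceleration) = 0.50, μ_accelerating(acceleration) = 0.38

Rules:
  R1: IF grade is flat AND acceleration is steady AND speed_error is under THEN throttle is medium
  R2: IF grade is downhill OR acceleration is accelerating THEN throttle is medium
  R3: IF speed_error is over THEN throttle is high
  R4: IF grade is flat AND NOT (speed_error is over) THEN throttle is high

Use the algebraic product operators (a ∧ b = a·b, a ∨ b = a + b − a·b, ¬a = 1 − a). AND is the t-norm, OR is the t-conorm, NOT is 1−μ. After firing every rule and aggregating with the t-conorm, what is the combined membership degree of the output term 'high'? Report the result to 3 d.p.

R1: flat=0.86, steady=0.09, under=0.54; AND[a·b] → w = 0.0418
R2: downhill=0.79, accelerating=0.38; OR[a + b − a·b] → w = 0.8698
R3: over=0.34 → w = 0.3400
R4: flat=0.86, ¬over=1−0.34=0.66; AND[a·b] → w = 0.5676
Rules with consequent 'high': {R3, R4} → strengths 0.3400, 0.5676
Aggregate via t-conorm [a + b − a·b]: 0.7146

0.715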